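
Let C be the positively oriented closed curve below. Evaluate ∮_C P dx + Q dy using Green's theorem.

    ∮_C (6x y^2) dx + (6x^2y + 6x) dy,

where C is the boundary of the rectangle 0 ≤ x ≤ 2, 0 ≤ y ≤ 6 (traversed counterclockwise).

Green's theorem converts the closed line integral into a double integral over the enclosed region D:

    ∮_C P dx + Q dy = ∬_D (∂Q/∂x - ∂P/∂y) dA.

Here P = 6x y^2, Q = 6x^2y + 6x, so

    ∂Q/∂x = 12x y + 6,    ∂P/∂y = 12x y,
    ∂Q/∂x - ∂P/∂y = 6.

D is the region 0 ≤ x ≤ 2, 0 ≤ y ≤ 6. Evaluating the double integral:

    ∬_D (6) dA = ∫_0^{2} ∫_0^{6} (6) dy dx.

Inner (y from 0 to 6): 36.
Outer (x from 0 to 2): 72.

Therefore ∮_C P dx + Q dy = 72.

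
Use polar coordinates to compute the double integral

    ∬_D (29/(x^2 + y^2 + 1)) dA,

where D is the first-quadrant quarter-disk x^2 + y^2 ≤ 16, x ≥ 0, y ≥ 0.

The region D is 0 ≤ r ≤ 4, 0 ≤ θ ≤ π/2 in polar coordinates, where x = r cos(θ), y = r sin(θ), and dA = r dr dθ.

Under the substitution, the integrand becomes 29/(r^2 + 1), so

    ∬_D (29/(x^2 + y^2 + 1)) dA = ∫_{0}^{π/2} ∫_{0}^{4} (29/(r^2 + 1)) · r dr dθ.

Inner integral (in r): ∫_{0}^{4} (29/(r^2 + 1)) · r dr = 29log(17)/2.

Outer integral (in θ): ∫_{0}^{π/2} (29log(17)/2) dθ = 29π log(17)/4.

Therefore ∬_D (29/(x^2 + y^2 + 1)) dA = 29π log(17)/4.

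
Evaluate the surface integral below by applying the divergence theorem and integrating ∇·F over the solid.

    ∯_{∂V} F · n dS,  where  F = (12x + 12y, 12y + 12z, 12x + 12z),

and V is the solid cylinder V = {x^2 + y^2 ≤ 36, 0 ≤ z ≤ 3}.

By the divergence theorem,

    ∯_{∂V} F · n dS = ∭_V (∇ · F) dV.

Compute the divergence:
    ∇ · F = ∂F_x/∂x + ∂F_y/∂y + ∂F_z/∂z = 12 + 12 + 12 = 36.

In cylindrical coordinates, x = r cos(θ), y = r sin(θ), z = z, dV = r dr dθ dz, with 0 ≤ r ≤ 6, 0 ≤ θ ≤ 2π, 0 ≤ z ≤ 3.

The integrand, after substitution and multiplying by the volume element, becomes (36) · r, so

    ∭_V (∇·F) dV = ∫_0^{2π} ∫_0^{6} ∫_0^{3} (36) · r dz dr dθ.

Inner (z from 0 to 3): 108r.
Middle (r from 0 to 6): 1944.
Outer (θ from 0 to 2π): 3888π.

Therefore ∯_{∂V} F · n dS = 3888π.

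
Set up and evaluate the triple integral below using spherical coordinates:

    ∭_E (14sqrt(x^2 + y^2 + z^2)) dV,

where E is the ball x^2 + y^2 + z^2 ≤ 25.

In spherical coordinates, x = ρ sin(φ) cos(θ), y = ρ sin(φ) sin(θ), z = ρ cos(φ), and dV = ρ^2 sin(φ) dρ dφ dθ.

The integrand becomes 14ρ, so

    ∭_E (14sqrt(x^2 + y^2 + z^2)) dV = ∫_{0}^{2π} ∫_{0}^{π} ∫_{0}^{5} (14ρ) · ρ^2 sin(φ) dρ dφ dθ.

Inner (ρ): 4375sin(φ)/2.
Middle (φ): 4375.
Outer (θ): 8750π.

Therefore the triple integral equals 8750π.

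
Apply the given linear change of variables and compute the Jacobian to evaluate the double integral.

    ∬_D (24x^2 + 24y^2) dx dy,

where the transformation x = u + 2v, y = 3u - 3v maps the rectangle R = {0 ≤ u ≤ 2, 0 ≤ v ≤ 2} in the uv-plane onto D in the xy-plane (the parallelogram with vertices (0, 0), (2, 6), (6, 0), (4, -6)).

Compute the Jacobian determinant of (x, y) with respect to (u, v):

    ∂(x,y)/∂(u,v) = | 1  2 | = (1)(-3) - (2)(3) = -9.
                   | 3  -3 |

Its absolute value is |J| = 9 (the area scaling factor).

Substituting x = u + 2v, y = 3u - 3v into the integrand,

    24x^2 + 24y^2 → 240u^2 - 336u v + 312v^2,

so the integral becomes

    ∬_R (240u^2 - 336u v + 312v^2) · |J| du dv = ∫_0^2 ∫_0^2 (2160u^2 - 3024u v + 2808v^2) dv du.

Inner (v): 4320u^2 - 6048u + 7488.
Outer (u): 14400.

Therefore ∬_D (24x^2 + 24y^2) dx dy = 14400.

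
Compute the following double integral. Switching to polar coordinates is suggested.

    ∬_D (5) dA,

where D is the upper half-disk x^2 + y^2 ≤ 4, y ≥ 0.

The region D is 0 ≤ r ≤ 2, 0 ≤ θ ≤ π in polar coordinates, where x = r cos(θ), y = r sin(θ), and dA = r dr dθ.

Under the substitution, the integrand becomes 5, so

    ∬_D (5) dA = ∫_{0}^{π} ∫_{0}^{2} (5) · r dr dθ.

Inner integral (in r): ∫_{0}^{2} (5) · r dr = 10.

Outer integral (in θ): ∫_{0}^{π} (10) dθ = 10π.

Therefore ∬_D (5) dA = 10π.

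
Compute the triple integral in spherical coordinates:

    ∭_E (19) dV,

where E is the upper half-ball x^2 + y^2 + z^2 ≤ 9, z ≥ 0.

In spherical coordinates, x = ρ sin(φ) cos(θ), y = ρ sin(φ) sin(θ), z = ρ cos(φ), and dV = ρ^2 sin(φ) dρ dφ dθ.

The integrand becomes 19, so

    ∭_E (19) dV = ∫_{0}^{2π} ∫_{0}^{π/2} ∫_{0}^{3} (19) · ρ^2 sin(φ) dρ dφ dθ.

Inner (ρ): 171sin(φ).
Middle (φ): 171.
Outer (θ): 342π.

Therefore the triple integral equals 342π.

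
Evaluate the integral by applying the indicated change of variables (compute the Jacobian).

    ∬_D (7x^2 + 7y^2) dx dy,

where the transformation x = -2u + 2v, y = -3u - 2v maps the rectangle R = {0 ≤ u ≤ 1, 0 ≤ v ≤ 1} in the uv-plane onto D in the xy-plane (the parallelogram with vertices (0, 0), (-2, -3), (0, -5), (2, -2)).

Compute the Jacobian determinant of (x, y) with respect to (u, v):

    ∂(x,y)/∂(u,v) = | -2  2 | = (-2)(-2) - (2)(-3) = 10.
                   | -3  -2 |

Its absolute value is |J| = 10 (the area scaling factor).

Substituting x = -2u + 2v, y = -3u - 2v into the integrand,

    7x^2 + 7y^2 → 91u^2 + 28u v + 56v^2,

so the integral becomes

    ∬_R (91u^2 + 28u v + 56v^2) · |J| du dv = ∫_0^1 ∫_0^1 (910u^2 + 280u v + 560v^2) dv du.

Inner (v): 910u^2 + 140u + 560/3.
Outer (u): 560.

Therefore ∬_D (7x^2 + 7y^2) dx dy = 560.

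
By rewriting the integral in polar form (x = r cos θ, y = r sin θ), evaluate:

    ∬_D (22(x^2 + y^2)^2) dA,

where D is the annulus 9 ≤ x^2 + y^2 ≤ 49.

The region D is 3 ≤ r ≤ 7, 0 ≤ θ ≤ 2π in polar coordinates, where x = r cos(θ), y = r sin(θ), and dA = r dr dθ.

Under the substitution, the integrand becomes 22r^4, so

    ∬_D (22(x^2 + y^2)^2) dA = ∫_{0}^{2π} ∫_{3}^{7} (22r^4) · r dr dθ.

Inner integral (in r): ∫_{3}^{7} (22r^4) · r dr = 1286120/3.

Outer integral (in θ): ∫_{0}^{2π} (1286120/3) dθ = 2572240π/3.

Therefore ∬_D (22(x^2 + y^2)^2) dA = 2572240π/3.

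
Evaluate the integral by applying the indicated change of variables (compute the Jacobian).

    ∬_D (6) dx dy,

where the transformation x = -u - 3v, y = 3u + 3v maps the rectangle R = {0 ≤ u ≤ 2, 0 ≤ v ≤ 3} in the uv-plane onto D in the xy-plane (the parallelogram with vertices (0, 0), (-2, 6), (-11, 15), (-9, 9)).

Compute the Jacobian determinant of (x, y) with respect to (u, v):

    ∂(x,y)/∂(u,v) = | -1  -3 | = (-1)(3) - (-3)(3) = 6.
                   | 3  3 |

Its absolute value is |J| = 6 (the area scaling factor).

Substituting x = -u - 3v, y = 3u + 3v into the integrand,

    6 → 6,

so the integral becomes

    ∬_R (6) · |J| du dv = ∫_0^2 ∫_0^3 (36) dv du.

Inner (v): 108.
Outer (u): 216.

Therefore ∬_D (6) dx dy = 216.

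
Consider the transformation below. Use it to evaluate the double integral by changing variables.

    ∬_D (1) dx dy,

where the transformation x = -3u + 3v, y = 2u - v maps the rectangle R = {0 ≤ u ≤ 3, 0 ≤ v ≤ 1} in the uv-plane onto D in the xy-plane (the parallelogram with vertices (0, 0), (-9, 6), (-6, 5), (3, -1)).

Compute the Jacobian determinant of (x, y) with respect to (u, v):

    ∂(x,y)/∂(u,v) = | -3  3 | = (-3)(-1) - (3)(2) = -3.
                   | 2  -1 |

Its absolute value is |J| = 3 (the area scaling factor).

Substituting x = -3u + 3v, y = 2u - v into the integrand,

    1 → 1,

so the integral becomes

    ∬_R (1) · |J| du dv = ∫_0^3 ∫_0^1 (3) dv du.

Inner (v): 3.
Outer (u): 9.

Therefore ∬_D (1) dx dy = 9.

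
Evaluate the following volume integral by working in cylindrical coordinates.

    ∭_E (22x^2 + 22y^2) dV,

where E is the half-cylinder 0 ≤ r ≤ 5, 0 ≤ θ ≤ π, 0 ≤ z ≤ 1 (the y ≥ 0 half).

In cylindrical coordinates, x = r cos(θ), y = r sin(θ), z = z, and dV = r dr dθ dz.

The integrand becomes 22r^2, so

    ∭_E (22x^2 + 22y^2) dV = ∫_{0}^{π} ∫_{0}^{5} ∫_{0}^{1} (22r^2) · r dz dr dθ.

Inner (z): 22r^3.
Middle (r from 0 to 5): 6875/2.
Outer (θ): 6875π/2.

Therefore the triple integral equals 6875π/2.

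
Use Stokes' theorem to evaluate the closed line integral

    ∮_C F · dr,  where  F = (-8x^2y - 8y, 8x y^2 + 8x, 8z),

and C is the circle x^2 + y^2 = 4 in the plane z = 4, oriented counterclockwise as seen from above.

Let S be the flat disk x^2 + y^2 ≤ 4 in the plane z = 4, with upward unit normal n̂ = ẑ. By Stokes' theorem,

    ∮_C F · dr = ∬_S (∇ × F) · n̂ dS = ∬_D (curl F)_z dA,

where D is the disk x^2 + y^2 ≤ 4.

Compute the curl of F = (-8x^2y - 8y, 8x y^2 + 8x, 8z):
    (∇ × F)_x = ∂F_z/∂y - ∂F_y/∂z = 0,
    (∇ × F)_y = ∂F_x/∂z - ∂F_z/∂x = 0,
    (∇ × F)_z = ∂F_y/∂x - ∂F_x/∂y = 8x^2 + 8y^2 + 16.

On z = 4, (curl F)_z = 8x^2 + 8y^2 + 16.

Convert to polar (x = r cos θ, y = r sin θ, dA = r dr dθ); the integrand becomes 8r^2 + 16, so

    ∬_D (curl F)_z dA = ∫_0^{2π} ∫_0^{2} (8r^2 + 16) · r dr dθ.

Inner (r from 0 to 2): 64.
Outer (θ from 0 to 2π): 128π.

Therefore ∮_C F · dr = 128π.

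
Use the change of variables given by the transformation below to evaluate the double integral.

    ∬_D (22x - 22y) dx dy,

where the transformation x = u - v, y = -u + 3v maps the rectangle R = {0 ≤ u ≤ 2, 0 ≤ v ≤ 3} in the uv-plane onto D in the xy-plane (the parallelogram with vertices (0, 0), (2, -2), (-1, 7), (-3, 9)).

Compute the Jacobian determinant of (x, y) with respect to (u, v):

    ∂(x,y)/∂(u,v) = | 1  -1 | = (1)(3) - (-1)(-1) = 2.
                   | -1  3 |

Its absolute value is |J| = 2 (the area scaling factor).

Substituting x = u - v, y = -u + 3v into the integrand,

    22x - 22y → 44u - 88v,

so the integral becomes

    ∬_R (44u - 88v) · |J| du dv = ∫_0^2 ∫_0^3 (88u - 176v) dv du.

Inner (v): 264u - 792.
Outer (u): -1056.

Therefore ∬_D (22x - 22y) dx dy = -1056.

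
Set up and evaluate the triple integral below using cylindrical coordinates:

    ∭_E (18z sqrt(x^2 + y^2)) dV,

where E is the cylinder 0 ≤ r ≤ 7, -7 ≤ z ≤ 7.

In cylindrical coordinates, x = r cos(θ), y = r sin(θ), z = z, and dV = r dr dθ dz.

The integrand becomes 18r z, so

    ∭_E (18z sqrt(x^2 + y^2)) dV = ∫_{0}^{2π} ∫_{0}^{7} ∫_{-7}^{7} (18r z) · r dz dr dθ.

Inner (z): 0.
Middle (r from 0 to 7): 0.
Outer (θ): 0.

Therefore the triple integral equals 0.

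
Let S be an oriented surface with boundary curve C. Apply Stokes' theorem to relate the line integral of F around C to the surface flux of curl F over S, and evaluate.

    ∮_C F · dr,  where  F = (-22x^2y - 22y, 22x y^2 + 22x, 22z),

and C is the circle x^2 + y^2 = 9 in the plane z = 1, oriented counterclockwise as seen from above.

Let S be the flat disk x^2 + y^2 ≤ 9 in the plane z = 1, with upward unit normal n̂ = ẑ. By Stokes' theorem,

    ∮_C F · dr = ∬_S (∇ × F) · n̂ dS = ∬_D (curl F)_z dA,

where D is the disk x^2 + y^2 ≤ 9.

Compute the curl of F = (-22x^2y - 22y, 22x y^2 + 22x, 22z):
    (∇ × F)_x = ∂F_z/∂y - ∂F_y/∂z = 0,
    (∇ × F)_y = ∂F_x/∂z - ∂F_z/∂x = 0,
    (∇ × F)_z = ∂F_y/∂x - ∂F_x/∂y = 22x^2 + 22y^2 + 44.

On z = 1, (curl F)_z = 22x^2 + 22y^2 + 44.

Convert to polar (x = r cos θ, y = r sin θ, dA = r dr dθ); the integrand becomes 22r^2 + 44, so

    ∬_D (curl F)_z dA = ∫_0^{2π} ∫_0^{3} (22r^2 + 44) · r dr dθ.

Inner (r from 0 to 3): 1287/2.
Outer (θ from 0 to 2π): 1287π.

Therefore ∮_C F · dr = 1287π.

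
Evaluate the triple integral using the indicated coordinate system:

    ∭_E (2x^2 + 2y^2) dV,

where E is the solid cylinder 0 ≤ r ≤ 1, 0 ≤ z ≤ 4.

In cylindrical coordinates, x = r cos(θ), y = r sin(θ), z = z, and dV = r dr dθ dz.

The integrand becomes 2r^2, so

    ∭_E (2x^2 + 2y^2) dV = ∫_{0}^{2π} ∫_{0}^{1} ∫_{0}^{4} (2r^2) · r dz dr dθ.

Inner (z): 8r^3.
Middle (r from 0 to 1): 2.
Outer (θ): 4π.

Therefore the triple integral equals 4π.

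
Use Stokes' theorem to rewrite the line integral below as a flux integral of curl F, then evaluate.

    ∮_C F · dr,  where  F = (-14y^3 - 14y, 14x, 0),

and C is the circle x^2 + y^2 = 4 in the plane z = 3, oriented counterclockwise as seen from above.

Let S be the flat disk x^2 + y^2 ≤ 4 in the plane z = 3, with upward unit normal n̂ = ẑ. By Stokes' theorem,

    ∮_C F · dr = ∬_S (∇ × F) · n̂ dS = ∬_D (curl F)_z dA,

where D is the disk x^2 + y^2 ≤ 4.

Compute the curl of F = (-14y^3 - 14y, 14x, 0):
    (∇ × F)_x = ∂F_z/∂y - ∂F_y/∂z = 0,
    (∇ × F)_y = ∂F_x/∂z - ∂F_z/∂x = 0,
    (∇ × F)_z = ∂F_y/∂x - ∂F_x/∂y = 42y^2 + 28.

On z = 3, (curl F)_z = 42y^2 + 28.

Convert to polar (x = r cos θ, y = r sin θ, dA = r dr dθ); the integrand becomes 42r^2sin(θ)^2 + 28, so

    ∬_D (curl F)_z dA = ∫_0^{2π} ∫_0^{2} (42r^2sin(θ)^2 + 28) · r dr dθ.

Inner (r from 0 to 2): 168sin(θ)^2 + 56.
Outer (θ from 0 to 2π): 280π.

Therefore ∮_C F · dr = 280π.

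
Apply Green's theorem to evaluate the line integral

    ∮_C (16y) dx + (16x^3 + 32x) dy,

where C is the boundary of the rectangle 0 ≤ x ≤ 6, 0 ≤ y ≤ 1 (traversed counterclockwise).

Green's theorem converts the closed line integral into a double integral over the enclosed region D:

    ∮_C P dx + Q dy = ∬_D (∂Q/∂x - ∂P/∂y) dA.

Here P = 16y, Q = 16x^3 + 32x, so

    ∂Q/∂x = 48x^2 + 32,    ∂P/∂y = 16,
    ∂Q/∂x - ∂P/∂y = 48x^2 + 16.

D is the region 0 ≤ x ≤ 6, 0 ≤ y ≤ 1. Evaluating the double integral:

    ∬_D (48x^2 + 16) dA = ∫_0^{6} ∫_0^{1} (48x^2 + 16) dy dx.

Inner (y from 0 to 1): 48x^2 + 16.
Outer (x from 0 to 6): 3552.

Therefore ∮_C P dx + Q dy = 3552.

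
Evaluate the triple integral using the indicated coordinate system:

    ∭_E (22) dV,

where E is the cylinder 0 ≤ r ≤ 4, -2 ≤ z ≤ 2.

In cylindrical coordinates, x = r cos(θ), y = r sin(θ), z = z, and dV = r dr dθ dz.

The integrand becomes 22, so

    ∭_E (22) dV = ∫_{0}^{2π} ∫_{0}^{4} ∫_{-2}^{2} (22) · r dz dr dθ.

Inner (z): 88r.
Middle (r from 0 to 4): 704.
Outer (θ): 1408π.

Therefore the triple integral equals 1408π.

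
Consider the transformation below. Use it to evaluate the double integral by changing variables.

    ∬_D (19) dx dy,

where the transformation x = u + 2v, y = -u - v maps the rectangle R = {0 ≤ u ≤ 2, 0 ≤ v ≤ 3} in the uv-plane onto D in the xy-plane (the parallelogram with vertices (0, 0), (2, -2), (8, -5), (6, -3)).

Compute the Jacobian determinant of (x, y) with respect to (u, v):

    ∂(x,y)/∂(u,v) = | 1  2 | = (1)(-1) - (2)(-1) = 1.
                   | -1  -1 |

Its absolute value is |J| = 1 (the area scaling factor).

Substituting x = u + 2v, y = -u - v into the integrand,

    19 → 19,

so the integral becomes

    ∬_R (19) · |J| du dv = ∫_0^2 ∫_0^3 (19) dv du.

Inner (v): 57.
Outer (u): 114.

Therefore ∬_D (19) dx dy = 114.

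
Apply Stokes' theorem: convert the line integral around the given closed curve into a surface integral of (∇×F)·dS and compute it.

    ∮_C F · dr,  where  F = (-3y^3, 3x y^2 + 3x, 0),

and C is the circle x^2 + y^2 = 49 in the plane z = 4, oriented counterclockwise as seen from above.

Let S be the flat disk x^2 + y^2 ≤ 49 in the plane z = 4, with upward unit normal n̂ = ẑ. By Stokes' theorem,

    ∮_C F · dr = ∬_S (∇ × F) · n̂ dS = ∬_D (curl F)_z dA,

where D is the disk x^2 + y^2 ≤ 49.

Compute the curl of F = (-3y^3, 3x y^2 + 3x, 0):
    (∇ × F)_x = ∂F_z/∂y - ∂F_y/∂z = 0,
    (∇ × F)_y = ∂F_x/∂z - ∂F_z/∂x = 0,
    (∇ × F)_z = ∂F_y/∂x - ∂F_x/∂y = 12y^2 + 3.

On z = 4, (curl F)_z = 12y^2 + 3.

Convert to polar (x = r cos θ, y = r sin θ, dA = r dr dθ); the integrand becomes 12r^2sin(θ)^2 + 3, so

    ∬_D (curl F)_z dA = ∫_0^{2π} ∫_0^{7} (12r^2sin(θ)^2 + 3) · r dr dθ.

Inner (r from 0 to 7): 7203sin(θ)^2 + 147/2.
Outer (θ from 0 to 2π): 7350π.

Therefore ∮_C F · dr = 7350π.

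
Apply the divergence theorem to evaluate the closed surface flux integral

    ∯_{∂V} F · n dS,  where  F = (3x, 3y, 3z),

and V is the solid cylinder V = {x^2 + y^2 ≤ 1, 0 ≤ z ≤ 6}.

By the divergence theorem,

    ∯_{∂V} F · n dS = ∭_V (∇ · F) dV.

Compute the divergence:
    ∇ · F = ∂F_x/∂x + ∂F_y/∂y + ∂F_z/∂z = 3 + 3 + 3 = 9.

In cylindrical coordinates, x = r cos(θ), y = r sin(θ), z = z, dV = r dr dθ dz, with 0 ≤ r ≤ 1, 0 ≤ θ ≤ 2π, 0 ≤ z ≤ 6.

The integrand, after substitution and multiplying by the volume element, becomes (9) · r, so

    ∭_V (∇·F) dV = ∫_0^{2π} ∫_0^{1} ∫_0^{6} (9) · r dz dr dθ.

Inner (z from 0 to 6): 54r.
Middle (r from 0 to 1): 27.
Outer (θ from 0 to 2π): 54π.

Therefore ∯_{∂V} F · n dS = 54π.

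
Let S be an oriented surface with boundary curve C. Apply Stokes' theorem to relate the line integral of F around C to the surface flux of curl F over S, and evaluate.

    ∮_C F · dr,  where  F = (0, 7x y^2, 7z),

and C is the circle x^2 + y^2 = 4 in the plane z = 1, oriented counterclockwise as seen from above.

Let S be the flat disk x^2 + y^2 ≤ 4 in the plane z = 1, with upward unit normal n̂ = ẑ. By Stokes' theorem,

    ∮_C F · dr = ∬_S (∇ × F) · n̂ dS = ∬_D (curl F)_z dA,

where D is the disk x^2 + y^2 ≤ 4.

Compute the curl of F = (0, 7x y^2, 7z):
    (∇ × F)_x = ∂F_z/∂y - ∂F_y/∂z = 0,
    (∇ × F)_y = ∂F_x/∂z - ∂F_z/∂x = 0,
    (∇ × F)_z = ∂F_y/∂x - ∂F_x/∂y = 7y^2.

On z = 1, (curl F)_z = 7y^2.

Convert to polar (x = r cos θ, y = r sin θ, dA = r dr dθ); the integrand becomes 7r^2sin(θ)^2, so

    ∬_D (curl F)_z dA = ∫_0^{2π} ∫_0^{2} (7r^2sin(θ)^2) · r dr dθ.

Inner (r from 0 to 2): 28sin(θ)^2.
Outer (θ from 0 to 2π): 28π.

Therefore ∮_C F · dr = 28π.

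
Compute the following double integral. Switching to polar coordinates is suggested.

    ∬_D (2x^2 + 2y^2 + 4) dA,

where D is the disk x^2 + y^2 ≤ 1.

The region D is 0 ≤ r ≤ 1, 0 ≤ θ ≤ 2π in polar coordinates, where x = r cos(θ), y = r sin(θ), and dA = r dr dθ.

Under the substitution, the integrand becomes 2r^2 + 4, so

    ∬_D (2x^2 + 2y^2 + 4) dA = ∫_{0}^{2π} ∫_{0}^{1} (2r^2 + 4) · r dr dθ.

Inner integral (in r): ∫_{0}^{1} (2r^2 + 4) · r dr = 5/2.

Outer integral (in θ): ∫_{0}^{2π} (5/2) dθ = 5π.

Therefore ∬_D (2x^2 + 2y^2 + 4) dA = 5π.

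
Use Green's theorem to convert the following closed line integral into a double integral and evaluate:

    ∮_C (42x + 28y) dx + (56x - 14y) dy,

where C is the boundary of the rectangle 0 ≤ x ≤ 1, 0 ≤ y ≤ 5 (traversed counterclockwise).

Green's theorem converts the closed line integral into a double integral over the enclosed region D:

    ∮_C P dx + Q dy = ∬_D (∂Q/∂x - ∂P/∂y) dA.

Here P = 42x + 28y, Q = 56x - 14y, so

    ∂Q/∂x = 56,    ∂P/∂y = 28,
    ∂Q/∂x - ∂P/∂y = 28.

D is the region 0 ≤ x ≤ 1, 0 ≤ y ≤ 5. Evaluating the double integral:

    ∬_D (28) dA = ∫_0^{1} ∫_0^{5} (28) dy dx.

Inner (y from 0 to 5): 140.
Outer (x from 0 to 1): 140.

Therefore ∮_C P dx + Q dy = 140.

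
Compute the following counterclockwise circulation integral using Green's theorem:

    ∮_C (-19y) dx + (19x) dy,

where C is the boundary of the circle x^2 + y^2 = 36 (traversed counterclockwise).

Green's theorem converts the closed line integral into a double integral over the enclosed region D:

    ∮_C P dx + Q dy = ∬_D (∂Q/∂x - ∂P/∂y) dA.

Here P = -19y, Q = 19x, so

    ∂Q/∂x = 19,    ∂P/∂y = -19,
    ∂Q/∂x - ∂P/∂y = 38.

D is the region x^2 + y^2 ≤ 36. Evaluating the double integral:

In polar coordinates (x = r cos θ, y = r sin θ, dA = r dr dθ) the integrand becomes 38, so

    ∬_D (38) dA = ∫_0^{2π} ∫_0^{6} (38) · r dr dθ.

Inner (r from 0 to 6): 684.
Outer (θ from 0 to 2π): 1368π.

Therefore ∮_C P dx + Q dy = 1368π.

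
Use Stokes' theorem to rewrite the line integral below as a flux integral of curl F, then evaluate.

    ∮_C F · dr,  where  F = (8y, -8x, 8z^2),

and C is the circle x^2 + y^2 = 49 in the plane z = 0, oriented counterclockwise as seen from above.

Let S be the flat disk x^2 + y^2 ≤ 49 in the plane z = 0, with upward unit normal n̂ = ẑ. By Stokes' theorem,

    ∮_C F · dr = ∬_S (∇ × F) · n̂ dS = ∬_D (curl F)_z dA,

where D is the disk x^2 + y^2 ≤ 49.

Compute the curl of F = (8y, -8x, 8z^2):
    (∇ × F)_x = ∂F_z/∂y - ∂F_y/∂z = 0,
    (∇ × F)_y = ∂F_x/∂z - ∂F_z/∂x = 0,
    (∇ × F)_z = ∂F_y/∂x - ∂F_x/∂y = -16.

On z = 0, (curl F)_z = -16.

Convert to polar (x = r cos θ, y = r sin θ, dA = r dr dθ); the integrand becomes -16, so

    ∬_D (curl F)_z dA = ∫_0^{2π} ∫_0^{7} (-16) · r dr dθ.

Inner (r from 0 to 7): -392.
Outer (θ from 0 to 2π): -784π.

Therefore ∮_C F · dr = -784π.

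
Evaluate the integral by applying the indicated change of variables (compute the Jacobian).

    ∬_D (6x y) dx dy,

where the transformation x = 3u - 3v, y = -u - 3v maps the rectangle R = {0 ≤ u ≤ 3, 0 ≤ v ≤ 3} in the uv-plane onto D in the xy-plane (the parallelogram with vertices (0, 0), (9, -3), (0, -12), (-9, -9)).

Compute the Jacobian determinant of (x, y) with respect to (u, v):

    ∂(x,y)/∂(u,v) = | 3  -3 | = (3)(-3) - (-3)(-1) = -12.
                   | -1  -3 |

Its absolute value is |J| = 12 (the area scaling factor).

Substituting x = 3u - 3v, y = -u - 3v into the integrand,

    6x y → -18u^2 - 36u v + 54v^2,

so the integral becomes

    ∬_R (-18u^2 - 36u v + 54v^2) · |J| du dv = ∫_0^3 ∫_0^3 (-216u^2 - 432u v + 648v^2) dv du.

Inner (v): -648u^2 - 1944u + 5832.
Outer (u): 2916.

Therefore ∬_D (6x y) dx dy = 2916.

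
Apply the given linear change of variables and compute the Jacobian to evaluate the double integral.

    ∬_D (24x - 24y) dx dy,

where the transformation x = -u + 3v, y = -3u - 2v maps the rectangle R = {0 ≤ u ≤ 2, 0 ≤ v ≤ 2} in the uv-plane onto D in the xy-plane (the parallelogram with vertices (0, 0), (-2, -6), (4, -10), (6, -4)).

Compute the Jacobian determinant of (x, y) with respect to (u, v):

    ∂(x,y)/∂(u,v) = | -1  3 | = (-1)(-2) - (3)(-3) = 11.
                   | -3  -2 |

Its absolute value is |J| = 11 (the area scaling factor).

Substituting x = -u + 3v, y = -3u - 2v into the integrand,

    24x - 24y → 48u + 120v,

so the integral becomes

    ∬_R (48u + 120v) · |J| du dv = ∫_0^2 ∫_0^2 (528u + 1320v) dv du.

Inner (v): 1056u + 2640.
Outer (u): 7392.

Therefore ∬_D (24x - 24y) dx dy = 7392.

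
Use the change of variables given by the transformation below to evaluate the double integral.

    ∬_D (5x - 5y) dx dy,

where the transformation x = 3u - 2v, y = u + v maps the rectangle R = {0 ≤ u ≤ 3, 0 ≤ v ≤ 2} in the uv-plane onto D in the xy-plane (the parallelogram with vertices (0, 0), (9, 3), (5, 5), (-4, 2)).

Compute the Jacobian determinant of (x, y) with respect to (u, v):

    ∂(x,y)/∂(u,v) = | 3  -2 | = (3)(1) - (-2)(1) = 5.
                   | 1  1 |

Its absolute value is |J| = 5 (the area scaling factor).

Substituting x = 3u - 2v, y = u + v into the integrand,

    5x - 5y → 10u - 15v,

so the integral becomes

    ∬_R (10u - 15v) · |J| du dv = ∫_0^3 ∫_0^2 (50u - 75v) dv du.

Inner (v): 100u - 150.
Outer (u): 0.

Therefore ∬_D (5x - 5y) dx dy = 0.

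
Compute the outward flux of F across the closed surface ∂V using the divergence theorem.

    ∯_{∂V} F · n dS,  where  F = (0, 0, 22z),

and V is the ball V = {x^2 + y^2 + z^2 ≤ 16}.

By the divergence theorem,

    ∯_{∂V} F · n dS = ∭_V (∇ · F) dV.

Compute the divergence:
    ∇ · F = ∂F_x/∂x + ∂F_y/∂y + ∂F_z/∂z = 0 + 0 + 22 = 22.

In spherical coordinates, x = ρ sin(φ) cos(θ), y = ρ sin(φ) sin(θ), z = ρ cos(φ), dV = ρ^2 sin(φ) dρ dφ dθ, with 0 ≤ ρ ≤ 4, 0 ≤ φ ≤ π, 0 ≤ θ ≤ 2π.

The integrand, after substitution and multiplying by the volume element, becomes (22) · ρ^2 sin(φ), so

    ∭_V (∇·F) dV = ∫_0^{2π} ∫_0^{π} ∫_0^{4} (22) · ρ^2 sin(φ) dρ dφ dθ.

Inner (ρ from 0 to 4): 1408sin(φ)/3.
Middle (φ from 0 to π): 2816/3.
Outer (θ from 0 to 2π): 5632π/3.

Therefore ∯_{∂V} F · n dS = 5632π/3.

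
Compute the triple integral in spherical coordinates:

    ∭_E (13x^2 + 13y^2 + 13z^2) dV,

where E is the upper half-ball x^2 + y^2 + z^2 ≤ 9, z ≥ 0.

In spherical coordinates, x = ρ sin(φ) cos(θ), y = ρ sin(φ) sin(θ), z = ρ cos(φ), and dV = ρ^2 sin(φ) dρ dφ dθ.

The integrand becomes 13ρ^2, so

    ∭_E (13x^2 + 13y^2 + 13z^2) dV = ∫_{0}^{2π} ∫_{0}^{π/2} ∫_{0}^{3} (13ρ^2) · ρ^2 sin(φ) dρ dφ dθ.

Inner (ρ): 3159sin(φ)/5.
Middle (φ): 3159/5.
Outer (θ): 6318π/5.

Therefore the triple integral equals 6318π/5.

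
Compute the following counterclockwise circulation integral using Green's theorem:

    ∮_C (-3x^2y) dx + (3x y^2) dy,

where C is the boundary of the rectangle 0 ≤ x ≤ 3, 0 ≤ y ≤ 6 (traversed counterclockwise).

Green's theorem converts the closed line integral into a double integral over the enclosed region D:

    ∮_C P dx + Q dy = ∬_D (∂Q/∂x - ∂P/∂y) dA.

Here P = -3x^2y, Q = 3x y^2, so

    ∂Q/∂x = 3y^2,    ∂P/∂y = -3x^2,
    ∂Q/∂x - ∂P/∂y = 3x^2 + 3y^2.

D is the region 0 ≤ x ≤ 3, 0 ≤ y ≤ 6. Evaluating the double integral:

    ∬_D (3x^2 + 3y^2) dA = ∫_0^{3} ∫_0^{6} (3x^2 + 3y^2) dy dx.

Inner (y from 0 to 6): 18x^2 + 216.
Outer (x from 0 to 3): 810.

Therefore ∮_C P dx + Q dy = 810.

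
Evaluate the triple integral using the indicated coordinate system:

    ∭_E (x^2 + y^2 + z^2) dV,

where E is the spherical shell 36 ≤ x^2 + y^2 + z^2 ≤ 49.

In spherical coordinates, x = ρ sin(φ) cos(θ), y = ρ sin(φ) sin(θ), z = ρ cos(φ), and dV = ρ^2 sin(φ) dρ dφ dθ.

The integrand becomes ρ^2, so

    ∭_E (x^2 + y^2 + z^2) dV = ∫_{0}^{2π} ∫_{0}^{π} ∫_{6}^{7} (ρ^2) · ρ^2 sin(φ) dρ dφ dθ.

Inner (ρ): 9031sin(φ)/5.
Middle (φ): 18062/5.
Outer (θ): 36124π/5.

Therefore the triple integral equals 36124π/5.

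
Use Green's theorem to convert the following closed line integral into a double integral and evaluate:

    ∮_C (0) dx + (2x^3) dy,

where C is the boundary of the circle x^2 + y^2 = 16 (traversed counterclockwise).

Green's theorem converts the closed line integral into a double integral over the enclosed region D:

    ∮_C P dx + Q dy = ∬_D (∂Q/∂x - ∂P/∂y) dA.

Here P = 0, Q = 2x^3, so

    ∂Q/∂x = 6x^2,    ∂P/∂y = 0,
    ∂Q/∂x - ∂P/∂y = 6x^2.

D is the region x^2 + y^2 ≤ 16. Evaluating the double integral:

In polar coordinates (x = r cos θ, y = r sin θ, dA = r dr dθ) the integrand becomes 6r^2cos(θ)^2, so

    ∬_D (6x^2) dA = ∫_0^{2π} ∫_0^{4} (6r^2cos(θ)^2) · r dr dθ.

Inner (r from 0 to 4): 384cos(θ)^2.
Outer (θ from 0 to 2π): 384π.

Therefore ∮_C P dx + Q dy = 384π.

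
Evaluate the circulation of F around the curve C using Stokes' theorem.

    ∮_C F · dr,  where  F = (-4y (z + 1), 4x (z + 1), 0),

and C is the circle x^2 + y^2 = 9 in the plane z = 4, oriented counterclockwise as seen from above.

Let S be the flat disk x^2 + y^2 ≤ 9 in the plane z = 4, with upward unit normal n̂ = ẑ. By Stokes' theorem,

    ∮_C F · dr = ∬_S (∇ × F) · n̂ dS = ∬_D (curl F)_z dA,

where D is the disk x^2 + y^2 ≤ 9.

Compute the curl of F = (-4y (z + 1), 4x (z + 1), 0):
    (∇ × F)_x = ∂F_z/∂y - ∂F_y/∂z = -4x,
    (∇ × F)_y = ∂F_x/∂z - ∂F_z/∂x = -4y,
    (∇ × F)_z = ∂F_y/∂x - ∂F_x/∂y = 8z + 8.

On z = 4, (curl F)_z = 40.

Convert to polar (x = r cos θ, y = r sin θ, dA = r dr dθ); the integrand becomes 40, so

    ∬_D (curl F)_z dA = ∫_0^{2π} ∫_0^{3} (40) · r dr dθ.

Inner (r from 0 to 3): 180.
Outer (θ from 0 to 2π): 360π.

Therefore ∮_C F · dr = 360π.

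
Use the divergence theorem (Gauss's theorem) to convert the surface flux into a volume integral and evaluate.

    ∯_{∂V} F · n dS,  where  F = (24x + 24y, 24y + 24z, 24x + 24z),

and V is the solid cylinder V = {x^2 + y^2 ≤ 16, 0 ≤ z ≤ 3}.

By the divergence theorem,

    ∯_{∂V} F · n dS = ∭_V (∇ · F) dV.

Compute the divergence:
    ∇ · F = ∂F_x/∂x + ∂F_y/∂y + ∂F_z/∂z = 24 + 24 + 24 = 72.

In cylindrical coordinates, x = r cos(θ), y = r sin(θ), z = z, dV = r dr dθ dz, with 0 ≤ r ≤ 4, 0 ≤ θ ≤ 2π, 0 ≤ z ≤ 3.

The integrand, after substitution and multiplying by the volume element, becomes (72) · r, so

    ∭_V (∇·F) dV = ∫_0^{2π} ∫_0^{4} ∫_0^{3} (72) · r dz dr dθ.

Inner (z from 0 to 3): 216r.
Middle (r from 0 to 4): 1728.
Outer (θ from 0 to 2π): 3456π.

Therefore ∯_{∂V} F · n dS = 3456π.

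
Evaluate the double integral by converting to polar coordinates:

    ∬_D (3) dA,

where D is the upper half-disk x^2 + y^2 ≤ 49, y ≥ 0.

The region D is 0 ≤ r ≤ 7, 0 ≤ θ ≤ π in polar coordinates, where x = r cos(θ), y = r sin(θ), and dA = r dr dθ.

Under the substitution, the integrand becomes 3, so

    ∬_D (3) dA = ∫_{0}^{π} ∫_{0}^{7} (3) · r dr dθ.

Inner integral (in r): ∫_{0}^{7} (3) · r dr = 147/2.

Outer integral (in θ): ∫_{0}^{π} (147/2) dθ = 147π/2.

Therefore ∬_D (3) dA = 147π/2.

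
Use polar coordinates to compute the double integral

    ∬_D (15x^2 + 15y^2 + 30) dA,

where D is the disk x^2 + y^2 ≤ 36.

The region D is 0 ≤ r ≤ 6, 0 ≤ θ ≤ 2π in polar coordinates, where x = r cos(θ), y = r sin(θ), and dA = r dr dθ.

Under the substitution, the integrand becomes 15r^2 + 30, so

    ∬_D (15x^2 + 15y^2 + 30) dA = ∫_{0}^{2π} ∫_{0}^{6} (15r^2 + 30) · r dr dθ.

Inner integral (in r): ∫_{0}^{6} (15r^2 + 30) · r dr = 5400.

Outer integral (in θ): ∫_{0}^{2π} (5400) dθ = 10800π.

Therefore ∬_D (15x^2 + 15y^2 + 30) dA = 10800π.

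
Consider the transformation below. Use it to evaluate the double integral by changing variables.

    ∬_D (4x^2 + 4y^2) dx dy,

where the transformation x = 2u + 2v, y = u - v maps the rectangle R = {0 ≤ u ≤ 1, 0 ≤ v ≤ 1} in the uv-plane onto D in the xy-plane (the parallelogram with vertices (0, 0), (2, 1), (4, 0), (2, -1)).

Compute the Jacobian determinant of (x, y) with respect to (u, v):

    ∂(x,y)/∂(u,v) = | 2  2 | = (2)(-1) - (2)(1) = -4.
                   | 1  -1 |

Its absolute value is |J| = 4 (the area scaling factor).

Substituting x = 2u + 2v, y = u - v into the integrand,

    4x^2 + 4y^2 → 20u^2 + 24u v + 20v^2,

so the integral becomes

    ∬_R (20u^2 + 24u v + 20v^2) · |J| du dv = ∫_0^1 ∫_0^1 (80u^2 + 96u v + 80v^2) dv du.

Inner (v): 80u^2 + 48u + 80/3.
Outer (u): 232/3.

Therefore ∬_D (4x^2 + 4y^2) dx dy = 232/3.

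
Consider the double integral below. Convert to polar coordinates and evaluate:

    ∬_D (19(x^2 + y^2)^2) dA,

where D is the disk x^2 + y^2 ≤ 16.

The region D is 0 ≤ r ≤ 4, 0 ≤ θ ≤ 2π in polar coordinates, where x = r cos(θ), y = r sin(θ), and dA = r dr dθ.

Under the substitution, the integrand becomes 19r^4, so

    ∬_D (19(x^2 + y^2)^2) dA = ∫_{0}^{2π} ∫_{0}^{4} (19r^4) · r dr dθ.

Inner integral (in r): ∫_{0}^{4} (19r^4) · r dr = 38912/3.

Outer integral (in θ): ∫_{0}^{2π} (38912/3) dθ = 77824π/3.

Therefore ∬_D (19(x^2 + y^2)^2) dA = 77824π/3.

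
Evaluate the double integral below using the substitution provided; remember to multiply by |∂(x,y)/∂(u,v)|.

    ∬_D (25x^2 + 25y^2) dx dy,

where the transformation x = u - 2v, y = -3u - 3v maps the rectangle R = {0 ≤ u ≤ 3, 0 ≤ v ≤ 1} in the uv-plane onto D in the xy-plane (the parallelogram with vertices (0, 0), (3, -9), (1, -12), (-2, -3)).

Compute the Jacobian determinant of (x, y) with respect to (u, v):

    ∂(x,y)/∂(u,v) = | 1  -2 | = (1)(-3) - (-2)(-3) = -9.
                   | -3  -3 |

Its absolute value is |J| = 9 (the area scaling factor).

Substituting x = u - 2v, y = -3u - 3v into the integrand,

    25x^2 + 25y^2 → 250u^2 + 350u v + 325v^2,

so the integral becomes

    ∬_R (250u^2 + 350u v + 325v^2) · |J| du dv = ∫_0^3 ∫_0^1 (2250u^2 + 3150u v + 2925v^2) dv du.

Inner (v): 2250u^2 + 1575u + 975.
Outer (u): 60525/2.

Therefore ∬_D (25x^2 + 25y^2) dx dy = 60525/2.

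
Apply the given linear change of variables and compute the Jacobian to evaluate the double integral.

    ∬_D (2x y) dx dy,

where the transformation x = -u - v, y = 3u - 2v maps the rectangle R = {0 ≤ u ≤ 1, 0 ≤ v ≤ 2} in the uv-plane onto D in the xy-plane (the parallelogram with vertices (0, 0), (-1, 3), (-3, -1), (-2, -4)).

Compute the Jacobian determinant of (x, y) with respect to (u, v):

    ∂(x,y)/∂(u,v) = | -1  -1 | = (-1)(-2) - (-1)(3) = 5.
                   | 3  -2 |

Its absolute value is |J| = 5 (the area scaling factor).

Substituting x = -u - v, y = 3u - 2v into the integrand,

    2x y → -6u^2 - 2u v + 4v^2,

so the integral becomes

    ∬_R (-6u^2 - 2u v + 4v^2) · |J| du dv = ∫_0^1 ∫_0^2 (-30u^2 - 10u v + 20v^2) dv du.

Inner (v): -60u^2 - 20u + 160/3.
Outer (u): 70/3.

Therefore ∬_D (2x y) dx dy = 70/3.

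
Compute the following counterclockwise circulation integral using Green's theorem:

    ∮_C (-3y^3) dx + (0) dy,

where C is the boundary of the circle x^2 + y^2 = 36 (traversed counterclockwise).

Green's theorem converts the closed line integral into a double integral over the enclosed region D:

    ∮_C P dx + Q dy = ∬_D (∂Q/∂x - ∂P/∂y) dA.

Here P = -3y^3, Q = 0, so

    ∂Q/∂x = 0,    ∂P/∂y = -9y^2,
    ∂Q/∂x - ∂P/∂y = 9y^2.

D is the region x^2 + y^2 ≤ 36. Evaluating the double integral:

In polar coordinates (x = r cos θ, y = r sin θ, dA = r dr dθ) the integrand becomes 9r^2sin(θ)^2, so

    ∬_D (9y^2) dA = ∫_0^{2π} ∫_0^{6} (9r^2sin(θ)^2) · r dr dθ.

Inner (r from 0 to 6): 2916sin(θ)^2.
Outer (θ from 0 to 2π): 2916π.

Therefore ∮_C P dx + Q dy = 2916π.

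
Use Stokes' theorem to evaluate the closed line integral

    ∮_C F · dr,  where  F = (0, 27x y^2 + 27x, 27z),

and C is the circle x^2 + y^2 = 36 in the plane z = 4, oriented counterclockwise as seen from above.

Let S be the flat disk x^2 + y^2 ≤ 36 in the plane z = 4, with upward unit normal n̂ = ẑ. By Stokes' theorem,

    ∮_C F · dr = ∬_S (∇ × F) · n̂ dS = ∬_D (curl F)_z dA,

where D is the disk x^2 + y^2 ≤ 36.

Compute the curl of F = (0, 27x y^2 + 27x, 27z):
    (∇ × F)_x = ∂F_z/∂y - ∂F_y/∂z = 0,
    (∇ × F)_y = ∂F_x/∂z - ∂F_z/∂x = 0,
    (∇ × F)_z = ∂F_y/∂x - ∂F_x/∂y = 27y^2 + 27.

On z = 4, (curl F)_z = 27y^2 + 27.

Convert to polar (x = r cos θ, y = r sin θ, dA = r dr dθ); the integrand becomes 27r^2sin(θ)^2 + 27, so

    ∬_D (curl F)_z dA = ∫_0^{2π} ∫_0^{6} (27r^2sin(θ)^2 + 27) · r dr dθ.

Inner (r from 0 to 6): 8748sin(θ)^2 + 486.
Outer (θ from 0 to 2π): 9720π.

Therefore ∮_C F · dr = 9720π.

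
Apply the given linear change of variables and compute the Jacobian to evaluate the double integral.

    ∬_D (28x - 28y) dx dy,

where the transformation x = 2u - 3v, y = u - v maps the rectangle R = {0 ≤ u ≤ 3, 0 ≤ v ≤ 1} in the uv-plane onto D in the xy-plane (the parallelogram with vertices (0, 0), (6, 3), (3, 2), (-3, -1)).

Compute the Jacobian determinant of (x, y) with respect to (u, v):

    ∂(x,y)/∂(u,v) = | 2  -3 | = (2)(-1) - (-3)(1) = 1.
                   | 1  -1 |

Its absolute value is |J| = 1 (the area scaling factor).

Substituting x = 2u - 3v, y = u - v into the integrand,

    28x - 28y → 28u - 56v,

so the integral becomes

    ∬_R (28u - 56v) · |J| du dv = ∫_0^3 ∫_0^1 (28u - 56v) dv du.

Inner (v): 28u - 28.
Outer (u): 42.

Therefore ∬_D (28x - 28y) dx dy = 42.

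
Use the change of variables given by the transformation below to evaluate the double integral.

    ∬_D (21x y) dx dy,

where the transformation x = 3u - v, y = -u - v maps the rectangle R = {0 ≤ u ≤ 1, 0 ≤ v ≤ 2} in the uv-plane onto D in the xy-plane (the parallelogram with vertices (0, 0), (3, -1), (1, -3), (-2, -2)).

Compute the Jacobian determinant of (x, y) with respect to (u, v):

    ∂(x,y)/∂(u,v) = | 3  -1 | = (3)(-1) - (-1)(-1) = -4.
                   | -1  -1 |

Its absolute value is |J| = 4 (the area scaling factor).

Substituting x = 3u - v, y = -u - v into the integrand,

    21x y → -63u^2 - 42u v + 21v^2,

so the integral becomes

    ∬_R (-63u^2 - 42u v + 21v^2) · |J| du dv = ∫_0^1 ∫_0^2 (-252u^2 - 168u v + 84v^2) dv du.

Inner (v): -504u^2 - 336u + 224.
Outer (u): -112.

Therefore ∬_D (21x y) dx dy = -112.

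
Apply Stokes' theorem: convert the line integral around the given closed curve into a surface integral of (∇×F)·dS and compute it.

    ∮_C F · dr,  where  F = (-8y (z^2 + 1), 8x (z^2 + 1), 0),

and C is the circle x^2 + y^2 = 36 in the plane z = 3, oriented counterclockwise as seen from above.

Let S be the flat disk x^2 + y^2 ≤ 36 in the plane z = 3, with upward unit normal n̂ = ẑ. By Stokes' theorem,

    ∮_C F · dr = ∬_S (∇ × F) · n̂ dS = ∬_D (curl F)_z dA,

where D is the disk x^2 + y^2 ≤ 36.

Compute the curl of F = (-8y (z^2 + 1), 8x (z^2 + 1), 0):
    (∇ × F)_x = ∂F_z/∂y - ∂F_y/∂z = -16x z,
    (∇ × F)_y = ∂F_x/∂z - ∂F_z/∂x = -16y z,
    (∇ × F)_z = ∂F_y/∂x - ∂F_x/∂y = 16z^2 + 16.

On z = 3, (curl F)_z = 160.

Convert to polar (x = r cos θ, y = r sin θ, dA = r dr dθ); the integrand becomes 160, so

    ∬_D (curl F)_z dA = ∫_0^{2π} ∫_0^{6} (160) · r dr dθ.

Inner (r from 0 to 6): 2880.
Outer (θ from 0 to 2π): 5760π.

Therefore ∮_C F · dr = 5760π.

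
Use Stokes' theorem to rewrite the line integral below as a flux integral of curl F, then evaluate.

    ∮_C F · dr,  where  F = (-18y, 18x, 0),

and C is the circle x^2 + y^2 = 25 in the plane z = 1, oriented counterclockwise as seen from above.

Let S be the flat disk x^2 + y^2 ≤ 25 in the plane z = 1, with upward unit normal n̂ = ẑ. By Stokes' theorem,

    ∮_C F · dr = ∬_S (∇ × F) · n̂ dS = ∬_D (curl F)_z dA,

where D is the disk x^2 + y^2 ≤ 25.

Compute the curl of F = (-18y, 18x, 0):
    (∇ × F)_x = ∂F_z/∂y - ∂F_y/∂z = 0,
    (∇ × F)_y = ∂F_x/∂z - ∂F_z/∂x = 0,
    (∇ × F)_z = ∂F_y/∂x - ∂F_x/∂y = 36.

On z = 1, (curl F)_z = 36.

Convert to polar (x = r cos θ, y = r sin θ, dA = r dr dθ); the integrand becomes 36, so

    ∬_D (curl F)_z dA = ∫_0^{2π} ∫_0^{5} (36) · r dr dθ.

Inner (r from 0 to 5): 450.
Outer (θ from 0 to 2π): 900π.

Therefore ∮_C F · dr = 900π.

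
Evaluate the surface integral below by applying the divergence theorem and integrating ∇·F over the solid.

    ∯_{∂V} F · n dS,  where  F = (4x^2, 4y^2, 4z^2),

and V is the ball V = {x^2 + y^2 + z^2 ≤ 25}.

By the divergence theorem,

    ∯_{∂V} F · n dS = ∭_V (∇ · F) dV.

Compute the divergence:
    ∇ · F = ∂F_x/∂x + ∂F_y/∂y + ∂F_z/∂z = 8x + 8y + 8z.

In spherical coordinates, x = ρ sin(φ) cos(θ), y = ρ sin(φ) sin(θ), z = ρ cos(φ), dV = ρ^2 sin(φ) dρ dφ dθ, with 0 ≤ ρ ≤ 5, 0 ≤ φ ≤ π, 0 ≤ θ ≤ 2π.

The integrand, after substitution and multiplying by the volume element, becomes (8ρ (sqrt(2)sin(φ)sin(θ + π/4) + cos(φ))) · ρ^2 sin(φ), so

    ∭_V (∇·F) dV = ∫_0^{2π} ∫_0^{π} ∫_0^{5} (8ρ (sqrt(2)sin(φ)sin(θ + π/4) + cos(φ))) · ρ^2 sin(φ) dρ dφ dθ.

Inner (ρ from 0 to 5): 1250(sqrt(2)sin(φ)sin(θ + π/4) + cos(φ))sin(φ).
Middle (φ from 0 to π): 625sqrt(2)π sin(θ + π/4).
Outer (θ from 0 to 2π): 0.

Therefore ∯_{∂V} F · n dS = 0.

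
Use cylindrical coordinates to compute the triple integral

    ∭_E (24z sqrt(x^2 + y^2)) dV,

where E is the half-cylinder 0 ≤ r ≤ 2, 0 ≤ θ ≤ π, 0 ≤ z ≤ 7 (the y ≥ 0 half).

In cylindrical coordinates, x = r cos(θ), y = r sin(θ), z = z, and dV = r dr dθ dz.

The integrand becomes 24r z, so

    ∭_E (24z sqrt(x^2 + y^2)) dV = ∫_{0}^{π} ∫_{0}^{2} ∫_{0}^{7} (24r z) · r dz dr dθ.

Inner (z): 588r^2.
Middle (r from 0 to 2): 1568.
Outer (θ): 1568π.

Therefore the triple integral equals 1568π.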